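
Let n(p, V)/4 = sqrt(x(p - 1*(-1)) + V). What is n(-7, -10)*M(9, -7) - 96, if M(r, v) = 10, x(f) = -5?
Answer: -96 + 40*I*sqrt(15) ≈ -96.0 + 154.92*I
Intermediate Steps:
n(p, V) = 4*sqrt(-5 + V)
n(-7, -10)*M(9, -7) - 96 = (4*sqrt(-5 - 10))*10 - 96 = (4*sqrt(-15))*10 - 96 = (4*(I*sqrt(15)))*10 - 96 = (4*I*sqrt(15))*10 - 96 = 40*I*sqrt(15) - 96 = -96 + 40*I*sqrt(15)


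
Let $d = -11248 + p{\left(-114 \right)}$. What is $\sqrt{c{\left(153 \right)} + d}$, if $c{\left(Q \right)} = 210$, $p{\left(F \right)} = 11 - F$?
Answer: $i \sqrt{10913} \approx 104.47 i$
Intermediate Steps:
$d = -11123$ ($d = -11248 + \left(11 - -114\right) = -11248 + \left(11 + 114\right) = -11248 + 125 = -11123$)
$\sqrt{c{\left(153 \right)} + d} = \sqrt{210 - 11123} = \sqrt{-10913} = i \sqrt{10913}$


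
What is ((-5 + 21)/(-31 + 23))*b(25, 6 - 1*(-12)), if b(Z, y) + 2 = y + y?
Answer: -68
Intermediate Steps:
b(Z, y) = -2 + 2*y (b(Z, y) = -2 + (y + y) = -2 + 2*y)
((-5 + 21)/(-31 + 23))*b(25, 6 - 1*(-12)) = ((-5 + 21)/(-31 + 23))*(-2 + 2*(6 - 1*(-12))) = (16/(-8))*(-2 + 2*(6 + 12)) = (16*(-⅛))*(-2 + 2*18) = -2*(-2 + 36) = -2*34 = -68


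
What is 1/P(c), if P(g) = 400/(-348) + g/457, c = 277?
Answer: -39759/21601 ≈ -1.8406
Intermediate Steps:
P(g) = -100/87 + g/457 (P(g) = 400*(-1/348) + g*(1/457) = -100/87 + g/457)
1/P(c) = 1/(-100/87 + (1/457)*277) = 1/(-100/87 + 277/457) = 1/(-21601/39759) = -39759/21601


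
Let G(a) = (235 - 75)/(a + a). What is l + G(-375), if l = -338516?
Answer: -25388716/75 ≈ -3.3852e+5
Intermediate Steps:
G(a) = 80/a (G(a) = 160/((2*a)) = 160*(1/(2*a)) = 80/a)
l + G(-375) = -338516 + 80/(-375) = -338516 + 80*(-1/375) = -338516 - 16/75 = -25388716/75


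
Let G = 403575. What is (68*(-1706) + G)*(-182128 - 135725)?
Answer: -91404033651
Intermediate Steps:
(68*(-1706) + G)*(-182128 - 135725) = (68*(-1706) + 403575)*(-182128 - 135725) = (-116008 + 403575)*(-317853) = 287567*(-317853) = -91404033651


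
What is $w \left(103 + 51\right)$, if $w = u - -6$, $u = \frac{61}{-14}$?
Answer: $253$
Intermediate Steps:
$u = - \frac{61}{14}$ ($u = 61 \left(- \frac{1}{14}\right) = - \frac{61}{14} \approx -4.3571$)
$w = \frac{23}{14}$ ($w = - \frac{61}{14} - -6 = - \frac{61}{14} + 6 = \frac{23}{14} \approx 1.6429$)
$w \left(103 + 51\right) = \frac{23 \left(103 + 51\right)}{14} = \frac{23}{14} \cdot 154 = 253$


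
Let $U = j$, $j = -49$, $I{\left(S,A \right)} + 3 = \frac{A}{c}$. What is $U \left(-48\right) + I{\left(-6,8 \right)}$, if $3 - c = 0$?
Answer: $\frac{7055}{3} \approx 2351.7$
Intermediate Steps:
$c = 3$ ($c = 3 - 0 = 3 + 0 = 3$)
$I{\left(S,A \right)} = -3 + \frac{A}{3}$
$U = -49$
$U \left(-48\right) + I{\left(-6,8 \right)} = \left(-49\right) \left(-48\right) + \left(-3 + \frac{1}{3} \cdot 8\right) = 2352 + \left(-3 + \frac{8}{3}\right) = 2352 - \frac{1}{3} = \frac{7055}{3}$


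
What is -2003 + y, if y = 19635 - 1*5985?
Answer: 11647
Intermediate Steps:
y = 13650 (y = 19635 - 5985 = 13650)
-2003 + y = -2003 + 13650 = 11647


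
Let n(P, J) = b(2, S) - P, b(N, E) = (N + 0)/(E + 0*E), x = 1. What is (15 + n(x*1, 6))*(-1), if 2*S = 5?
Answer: -74/5 ≈ -14.800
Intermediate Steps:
S = 5/2 (S = (1/2)*5 = 5/2 ≈ 2.5000)
b(N, E) = N/E (b(N, E) = N/(E + 0) = N/E)
n(P, J) = 4/5 - P (n(P, J) = 2/(5/2) - P = 2*(2/5) - P = 4/5 - P)
(15 + n(x*1, 6))*(-1) = (15 + (4/5 - 1))*(-1) = (15 - 1/5)*(-1) = (74/5)*(-1) = -74/5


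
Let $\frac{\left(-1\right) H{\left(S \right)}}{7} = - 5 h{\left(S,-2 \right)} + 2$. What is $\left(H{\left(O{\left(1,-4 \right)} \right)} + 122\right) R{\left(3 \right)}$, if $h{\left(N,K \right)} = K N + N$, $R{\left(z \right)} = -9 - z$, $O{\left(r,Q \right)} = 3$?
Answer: $-36$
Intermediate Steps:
$h{\left(N,K \right)} = N + K N$
$H{\left(S \right)} = -14 - 35 S$ ($H{\left(S \right)} = - 7 \left(- 5 S \left(1 - 2\right) + 2\right) = - 7 \left(- 5 S \left(-1\right) + 2\right) = - 7 \left(- 5 \left(- S\right) + 2\right) = - 7 \left(5 S + 2\right) = - 7 \left(2 + 5 S\right) = -14 - 35 S$)
$\left(H{\left(O{\left(1,-4 \right)} \right)} + 122\right) R{\left(3 \right)} = \left(\left(-14 - 105\right) + 122\right) \left(-9 - 3\right) = \left(-119 + 122\right) \left(-12\right) = 3 \left(-12\right) = -36$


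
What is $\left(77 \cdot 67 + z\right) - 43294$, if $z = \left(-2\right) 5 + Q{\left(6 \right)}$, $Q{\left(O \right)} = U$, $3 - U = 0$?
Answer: $-38142$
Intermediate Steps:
$U = 3$ ($U = 3 - 0 = 3 + 0 = 3$)
$Q{\left(O \right)} = 3$
$z = -7$ ($z = \left(-2\right) 5 + 3 = -10 + 3 = -7$)
$\left(77 \cdot 67 + z\right) - 43294 = \left(77 \cdot 67 - 7\right) - 43294 = \left(5159 - 7\right) - 43294 = 5152 - 43294 = -38142$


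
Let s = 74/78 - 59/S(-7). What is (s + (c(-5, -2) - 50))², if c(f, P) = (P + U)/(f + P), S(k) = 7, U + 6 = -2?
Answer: 4778596/1521 ≈ 3141.7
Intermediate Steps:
U = -8 (U = -6 - 2 = -8)
c(f, P) = (-8 + P)/(P + f) (c(f, P) = (P - 8)/(f + P) = (-8 + P)/(P + f))
s = -2042/273 (s = 74/78 - 59/7 = 74*(1/78) - 59*⅐ = 37/39 - 59/7 = -2042/273 ≈ -7.4799)
(s + (c(-5, -2) - 50))² = (-2042/273 + ((-8 - 2)/(-2 - 5) - 50))² = (-2042/273 + (-10/(-7) - 50))² = (-2042/273 + (-⅐*(-10) - 50))² = (-2042/273 + (10/7 - 50))² = (-2042/273 - 340/7)² = (-2186/39)² = 4778596/1521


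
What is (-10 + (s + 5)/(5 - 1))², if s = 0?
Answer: 1225/16 ≈ 76.563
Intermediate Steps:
(-10 + (s + 5)/(5 - 1))² = (-10 + (0 + 5)/(5 - 1))² = (-10 + 5/4)² = (-35/4)² = 1225/16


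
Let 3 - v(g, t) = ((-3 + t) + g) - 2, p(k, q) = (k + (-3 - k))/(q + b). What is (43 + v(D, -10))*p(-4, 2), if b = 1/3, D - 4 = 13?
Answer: -396/7 ≈ -56.571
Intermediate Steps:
D = 17 (D = 4 + 13 = 17)
b = 1/3 ≈ 0.33333
p(k, q) = -3/(1/3 + q) (p(k, q) = (k + (-3 - k))/(q + 1/3) = -3/(1/3 + q))
v(g, t) = 8 - g - t (v(g, t) = 3 - (((-3 + t) + g) - 2) = 3 - ((-3 + g + t) - 2) = 3 - (-5 + g + t) = 3 + (5 - g - t) = 8 - g - t)
(43 + v(D, -10))*p(-4, 2) = (43 + (8 - 1*17 - 1*(-10)))*(-9/(1 + 3*2)) = (43 + (8 - 17 + 10))*(-9/(1 + 6)) = (43 + 1)*(-9/7) = 44*(-9*1/7) = 44*(-9/7) = -396/7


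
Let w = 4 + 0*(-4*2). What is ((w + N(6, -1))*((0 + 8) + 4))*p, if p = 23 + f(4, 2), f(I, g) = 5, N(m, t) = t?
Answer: 1008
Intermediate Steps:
w = 4 (w = 4 + 0*(-8) = 4 + 0 = 4)
p = 28 (p = 23 + 5 = 28)
((w + N(6, -1))*((0 + 8) + 4))*p = ((4 - 1)*((0 + 8) + 4))*28 = (3*(8 + 4))*28 = (3*12)*28 = 36*28 = 1008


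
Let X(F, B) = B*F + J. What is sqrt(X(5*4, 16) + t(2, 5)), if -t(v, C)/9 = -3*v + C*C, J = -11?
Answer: sqrt(138) ≈ 11.747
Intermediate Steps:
t(v, C) = -9*C**2 + 27*v (t(v, C) = -9*(-3*v + C*C) = -9*(-3*v + C**2) = -9*(C**2 - 3*v) = -9*C**2 + 27*v)
X(F, B) = -11 + B*F (X(F, B) = B*F - 11 = -11 + B*F)
sqrt(X(5*4, 16) + t(2, 5)) = sqrt((-11 + 16*(5*4)) + (-9*5**2 + 27*2)) = sqrt((-11 + 16*20) + (-9*25 + 54)) = sqrt((-11 + 320) + (-225 + 54)) = sqrt(309 - 171) = sqrt(138)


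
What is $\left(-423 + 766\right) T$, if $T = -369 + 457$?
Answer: $30184$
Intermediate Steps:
$T = 88$
$\left(-423 + 766\right) T = \left(-423 + 766\right) 88 = 343 \cdot 88 = 30184$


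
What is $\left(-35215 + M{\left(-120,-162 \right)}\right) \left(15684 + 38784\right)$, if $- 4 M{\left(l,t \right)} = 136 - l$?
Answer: $-1921576572$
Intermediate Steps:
$M{\left(l,t \right)} = -34 + \frac{l}{4}$ ($M{\left(l,t \right)} = - \frac{136 - l}{4} = -34 + \frac{l}{4}$)
$\left(-35215 + M{\left(-120,-162 \right)}\right) \left(15684 + 38784\right) = \left(-35215 + \left(-34 + \frac{1}{4} \left(-120\right)\right)\right) \left(15684 + 38784\right) = \left(-35215 - 64\right) 54468 = \left(-35279\right) 54468 = -1921576572$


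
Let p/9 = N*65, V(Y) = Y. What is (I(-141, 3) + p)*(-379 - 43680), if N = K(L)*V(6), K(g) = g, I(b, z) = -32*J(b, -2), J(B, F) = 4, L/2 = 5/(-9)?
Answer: 177469652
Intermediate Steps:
L = -10/9 (L = 2*(5/(-9)) = 2*(5*(-⅑)) = 2*(-5/9) = -10/9 ≈ -1.1111)
I(b, z) = -128 (I(b, z) = -32*4 = -128)
N = -20/3 (N = -10/9*6 = -20/3 ≈ -6.6667)
p = -3900 (p = 9*(-20/3*65) = 9*(-1300/3) = -3900)
(I(-141, 3) + p)*(-379 - 43680) = (-128 - 3900)*(-379 - 43680) = -4028*(-44059) = 177469652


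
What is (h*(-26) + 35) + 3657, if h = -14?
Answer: 4056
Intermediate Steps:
(h*(-26) + 35) + 3657 = (-14*(-26) + 35) + 3657 = (364 + 35) + 3657 = 399 + 3657 = 4056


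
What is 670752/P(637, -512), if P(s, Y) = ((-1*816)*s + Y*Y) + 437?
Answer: -74528/28579 ≈ -2.6078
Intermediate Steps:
P(s, Y) = 437 + Y² - 816*s (P(s, Y) = (-816*s + Y²) + 437 = (Y² - 816*s) + 437 = 437 + Y² - 816*s)
670752/P(637, -512) = 670752/(437 + (-512)² - 816*637) = 670752/(437 + 262144 - 519792) = 670752/(-257211) = 670752*(-1/257211) = -74528/28579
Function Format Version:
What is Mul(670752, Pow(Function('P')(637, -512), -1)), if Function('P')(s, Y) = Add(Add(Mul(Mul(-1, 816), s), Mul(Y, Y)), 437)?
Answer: Rational(-74528, 28579) ≈ -2.6078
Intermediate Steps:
Function('P')(s, Y) = Add(437, Pow(Y, 2), Mul(-816, s)) (Function('P')(s, Y) = Add(Add(Mul(-816, s), Pow(Y, 2)), 437) = Add(Add(Pow(Y, 2), Mul(-816, s)), 437) = Add(437, Pow(Y, 2), Mul(-816, s)))
Mul(670752, Pow(Function('P')(637, -512), -1)) = Mul(670752, Pow(Add(437, Pow(-512, 2), Mul(-816, 637)), -1)) = Mul(670752, Pow(Add(437, 262144, -519792), -1)) = Mul(670752, Pow(-257211, -1)) = Mul(670752, Rational(-1, 257211)) = Rational(-74528, 28579)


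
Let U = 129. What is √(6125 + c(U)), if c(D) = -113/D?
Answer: 2*√25477887/129 ≈ 78.257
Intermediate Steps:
√(6125 + c(U)) = √(6125 - 113/129) = √(790012/129) = 2*√25477887/129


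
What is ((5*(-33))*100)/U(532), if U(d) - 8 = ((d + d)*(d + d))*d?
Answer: -25/912538 ≈ -2.7396e-5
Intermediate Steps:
U(d) = 8 + 4*d**3 (U(d) = 8 + ((d + d)*(d + d))*d = 8 + ((2*d)*(2*d))*d = 8 + (4*d**2)*d = 8 + 4*d**3)
((5*(-33))*100)/U(532) = ((5*(-33))*100)/(8 + 4*532**3) = (-165*100)/(8 + 4*150568768) = -16500/(8 + 602275072) = -16500/602275080 = -16500*1/602275080 = -25/912538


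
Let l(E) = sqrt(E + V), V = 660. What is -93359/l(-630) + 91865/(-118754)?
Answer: -91865/118754 - 93359*sqrt(30)/30 ≈ -17046.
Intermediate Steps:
l(E) = sqrt(660 + E) (l(E) = sqrt(E + 660) = sqrt(660 + E))
-93359/l(-630) + 91865/(-118754) = -93359/sqrt(660 - 630) + 91865/(-118754) = -93359*sqrt(30)/30 + 91865*(-1/118754) = -93359*sqrt(30)/30 - 91865/118754 = -91865/118754 - 93359*sqrt(30)/30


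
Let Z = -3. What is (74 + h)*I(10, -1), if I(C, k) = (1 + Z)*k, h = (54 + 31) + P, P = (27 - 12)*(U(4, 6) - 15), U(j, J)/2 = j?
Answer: 108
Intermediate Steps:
U(j, J) = 2*j
P = -105 (P = (27 - 12)*(2*4 - 15) = 15*(8 - 15) = 15*(-7) = -105)
h = -20 (h = (54 + 31) - 105 = 85 - 105 = -20)
I(C, k) = -2*k (I(C, k) = (1 - 3)*k = -2*k)
(74 + h)*I(10, -1) = (74 - 20)*(-2*(-1)) = 54*2 = 108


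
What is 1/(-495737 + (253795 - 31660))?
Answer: -1/273602 ≈ -3.6549e-6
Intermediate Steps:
1/(-495737 + (253795 - 31660)) = 1/(-495737 + 222135) = 1/(-273602) = -1/273602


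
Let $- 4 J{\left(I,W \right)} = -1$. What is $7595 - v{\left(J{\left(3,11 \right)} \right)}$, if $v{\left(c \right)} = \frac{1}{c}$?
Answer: $7591$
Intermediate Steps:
$J{\left(I,W \right)} = \frac{1}{4}$ ($J{\left(I,W \right)} = \left(- \frac{1}{4}\right) \left(-1\right) = \frac{1}{4}$)
$7595 - v{\left(J{\left(3,11 \right)} \right)} = 7595 - \frac{1}{\frac{1}{4}} = 7595 - 4 = 7591$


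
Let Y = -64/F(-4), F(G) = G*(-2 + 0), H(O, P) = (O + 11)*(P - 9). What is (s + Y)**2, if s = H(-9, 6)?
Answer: 196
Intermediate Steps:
H(O, P) = (-9 + P)*(11 + O) (H(O, P) = (11 + O)*(-9 + P) = (-9 + P)*(11 + O))
F(G) = -2*G (F(G) = G*(-2) = -2*G)
s = -6 (s = -99 - 9*(-9) + 11*6 - 9*6 = -99 + 81 + 66 - 54 = -6)
Y = -8 (Y = -64/((-2*(-4))) = -64/8 = -64*1/8 = -8)
(s + Y)**2 = (-6 - 8)**2 = (-14)**2 = 196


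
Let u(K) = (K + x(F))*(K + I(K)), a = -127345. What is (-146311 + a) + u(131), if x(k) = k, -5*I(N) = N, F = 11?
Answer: -1293872/5 ≈ -2.5877e+5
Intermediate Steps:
I(N) = -N/5
u(K) = 4*K*(11 + K)/5 (u(K) = (K + 11)*(K - K/5) = (11 + K)*(4*K/5) = 4*K*(11 + K)/5)
(-146311 + a) + u(131) = (-146311 - 127345) + (4/5)*131*(11 + 131) = -273656 + (4/5)*131*142 = -273656 + 74408/5 = -1293872/5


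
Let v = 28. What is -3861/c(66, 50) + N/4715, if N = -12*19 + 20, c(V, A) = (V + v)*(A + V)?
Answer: -20472647/51412360 ≈ -0.39820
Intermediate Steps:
c(V, A) = (28 + V)*(A + V) (c(V, A) = (V + 28)*(A + V) = (28 + V)*(A + V))
N = -208 (N = -228 + 20 = -208)
-3861/c(66, 50) + N/4715 = -3861/(66**2 + 28*50 + 28*66 + 50*66) - 208/4715 = -3861/(4356 + 1400 + 1848 + 3300) - 208*1/4715 = -3861/10904 - 208/4715 = -20472647/51412360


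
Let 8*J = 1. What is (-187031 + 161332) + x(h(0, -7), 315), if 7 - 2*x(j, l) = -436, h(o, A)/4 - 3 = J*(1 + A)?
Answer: -50955/2 ≈ -25478.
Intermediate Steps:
J = ⅛ (J = (⅛)*1 = ⅛ ≈ 0.12500)
h(o, A) = 25/2 + A/2 (h(o, A) = 12 + 4*((1 + A)/8) = 12 + 4*(⅛ + A/8) = 12 + (½ + A/2) = 25/2 + A/2)
x(j, l) = 443/2 (x(j, l) = 7/2 - ½*(-436) = 7/2 + 218 = 443/2)
(-187031 + 161332) + x(h(0, -7), 315) = (-187031 + 161332) + 443/2 = -25699 + 443/2 = -50955/2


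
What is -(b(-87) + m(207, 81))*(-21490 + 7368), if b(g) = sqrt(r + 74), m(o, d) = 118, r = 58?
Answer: 1666396 + 28244*sqrt(33) ≈ 1.8286e+6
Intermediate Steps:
b(g) = 2*sqrt(33) (b(g) = sqrt(58 + 74) = sqrt(132) = 2*sqrt(33))
-(b(-87) + m(207, 81))*(-21490 + 7368) = -(2*sqrt(33) + 118)*(-21490 + 7368) = -(118 + 2*sqrt(33))*(-14122) = -(-1666396 - 28244*sqrt(33)) = 1666396 + 28244*sqrt(33)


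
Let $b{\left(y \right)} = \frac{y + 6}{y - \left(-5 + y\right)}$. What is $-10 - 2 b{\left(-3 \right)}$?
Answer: $- \frac{56}{5} \approx -11.2$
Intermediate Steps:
$b{\left(y \right)} = \frac{6}{5} + \frac{y}{5}$ ($b{\left(y \right)} = \frac{6 + y}{5} = \left(6 + y\right) \frac{1}{5} = \frac{6}{5} + \frac{y}{5}$)
$-10 - 2 b{\left(-3 \right)} = -10 - 2 \left(\frac{6}{5} + \frac{1}{5} \left(-3\right)\right) = -10 - 2 \left(\frac{6}{5} - \frac{3}{5}\right) = -10 - \frac{6}{5} = - \frac{56}{5}$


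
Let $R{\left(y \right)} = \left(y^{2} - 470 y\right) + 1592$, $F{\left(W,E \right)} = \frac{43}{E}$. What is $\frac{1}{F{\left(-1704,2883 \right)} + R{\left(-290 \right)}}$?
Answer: $\frac{2883}{640002979} \approx 4.5047 \cdot 10^{-6}$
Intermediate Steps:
$R{\left(y \right)} = 1592 + y^{2} - 470 y$
$\frac{1}{F{\left(-1704,2883 \right)} + R{\left(-290 \right)}} = \frac{1}{\frac{43}{2883} + \left(1592 + \left(-290\right)^{2} - -136300\right)} = \frac{1}{43 \cdot \frac{1}{2883} + \left(1592 + 84100 + 136300\right)} = \frac{1}{\frac{43}{2883} + 221992} = \frac{1}{\frac{640002979}{2883}} = \frac{2883}{640002979}$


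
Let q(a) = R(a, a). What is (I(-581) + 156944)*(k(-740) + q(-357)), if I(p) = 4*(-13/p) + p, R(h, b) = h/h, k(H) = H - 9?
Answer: -67953522340/581 ≈ -1.1696e+8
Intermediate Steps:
k(H) = -9 + H
R(h, b) = 1
I(p) = p - 52/p (I(p) = -52/p + p = p - 52/p)
q(a) = 1
(I(-581) + 156944)*(k(-740) + q(-357)) = ((-581 - 52/(-581)) + 156944)*((-9 - 740) + 1) = ((-581 - 52*(-1/581)) + 156944)*(-749 + 1) = ((-581 + 52/581) + 156944)*(-748) = (-337509/581 + 156944)*(-748) = (90846955/581)*(-748) = -67953522340/581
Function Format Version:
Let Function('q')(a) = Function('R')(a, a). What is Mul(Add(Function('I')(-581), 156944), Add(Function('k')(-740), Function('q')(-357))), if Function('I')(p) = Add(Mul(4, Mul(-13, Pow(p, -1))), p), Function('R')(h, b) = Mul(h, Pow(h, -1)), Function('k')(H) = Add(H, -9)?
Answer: Rational(-67953522340, 581) ≈ -1.1696e+8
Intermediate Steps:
Function('k')(H) = Add(-9, H)
Function('R')(h, b) = 1
Function('I')(p) = Add(p, Mul(-52, Pow(p, -1))) (Function('I')(p) = Add(Mul(-52, Pow(p, -1)), p) = Add(p, Mul(-52, Pow(p, -1))))
Function('q')(a) = 1
Mul(Add(Function('I')(-581), 156944), Add(Function('k')(-740), Function('q')(-357))) = Mul(Add(Add(-581, Mul(-52, Pow(-581, -1))), 156944), Add(Add(-9, -740), 1)) = Mul(Add(Add(-581, Mul(-52, Rational(-1, 581))), 156944), Add(-749, 1)) = Mul(Add(Add(-581, Rational(52, 581)), 156944), -748) = Mul(Add(Rational(-337509, 581), 156944), -748) = Mul(Rational(90846955, 581), -748) = Rational(-67953522340, 581)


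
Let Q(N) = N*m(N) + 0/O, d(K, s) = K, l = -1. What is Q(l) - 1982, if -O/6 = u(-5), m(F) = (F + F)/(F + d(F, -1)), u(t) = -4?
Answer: -1983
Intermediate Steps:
m(F) = 1 (m(F) = (F + F)/(F + F) = (2*F)/((2*F)) = (2*F)*(1/(2*F)) = 1)
O = 24 (O = -6*(-4) = 24)
Q(N) = N (Q(N) = N*1 + 0/24 = N + 0*(1/24) = N + 0 = N)
Q(l) - 1982 = -1 - 1982 = -1983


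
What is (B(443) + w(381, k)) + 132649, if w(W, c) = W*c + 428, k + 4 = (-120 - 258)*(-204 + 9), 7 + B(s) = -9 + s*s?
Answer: 28411296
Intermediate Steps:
B(s) = -16 + s² (B(s) = -7 + (-9 + s*s) = -7 + (-9 + s²) = -16 + s²)
k = 73706 (k = -4 + (-120 - 258)*(-204 + 9) = -4 - 378*(-195) = -4 + 73710 = 73706)
w(W, c) = 428 + W*c
(B(443) + w(381, k)) + 132649 = ((-16 + 443²) + (428 + 381*73706)) + 132649 = ((-16 + 196249) + (428 + 28081986)) + 132649 = (196233 + 28082414) + 132649 = 28278647 + 132649 = 28411296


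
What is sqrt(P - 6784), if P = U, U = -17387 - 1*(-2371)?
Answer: 10*I*sqrt(218) ≈ 147.65*I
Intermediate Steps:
U = -15016 (U = -17387 + 2371 = -15016)
P = -15016
sqrt(P - 6784) = sqrt(-15016 - 6784) = sqrt(-21800) = 10*I*sqrt(218)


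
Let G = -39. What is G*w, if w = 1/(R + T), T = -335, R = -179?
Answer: 39/514 ≈ 0.075876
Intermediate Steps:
w = -1/514 (w = 1/(-179 - 335) = 1/(-514) = -1/514 ≈ -0.0019455)
G*w = -39*(-1/514) = 39/514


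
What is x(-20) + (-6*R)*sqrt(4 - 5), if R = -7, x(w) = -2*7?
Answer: -14 + 42*I ≈ -14.0 + 42.0*I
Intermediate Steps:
x(w) = -14
x(-20) + (-6*R)*sqrt(4 - 5) = -14 + (-6*(-7))*sqrt(4 - 5) = -14 + 42*sqrt(-1) = -14 + 42*I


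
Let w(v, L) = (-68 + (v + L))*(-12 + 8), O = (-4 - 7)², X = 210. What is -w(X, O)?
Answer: 1052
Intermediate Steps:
O = 121 (O = (-11)² = 121)
w(v, L) = 272 - 4*L - 4*v (w(v, L) = (-68 + (L + v))*(-4) = (-68 + L + v)*(-4) = 272 - 4*L - 4*v)
-w(X, O) = -(272 - 4*121 - 4*210) = -(272 - 484 - 840) = -1*(-1052) = 1052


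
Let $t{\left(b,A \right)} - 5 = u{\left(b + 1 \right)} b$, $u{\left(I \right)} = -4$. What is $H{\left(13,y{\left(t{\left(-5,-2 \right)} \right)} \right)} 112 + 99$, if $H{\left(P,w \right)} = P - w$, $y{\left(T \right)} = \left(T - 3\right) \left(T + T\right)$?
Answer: $-121645$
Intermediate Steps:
$t{\left(b,A \right)} = 5 - 4 b$
$y{\left(T \right)} = 2 T \left(-3 + T\right)$ ($y{\left(T \right)} = \left(-3 + T\right) 2 T = 2 T \left(-3 + T\right)$)
$H{\left(13,y{\left(t{\left(-5,-2 \right)} \right)} \right)} 112 + 99 = \left(13 - 2 \left(5 - -20\right) \left(-3 + \left(5 - -20\right)\right)\right) 112 + 99 = \left(13 - 2 \left(5 + 20\right) \left(-3 + \left(5 + 20\right)\right)\right) 112 + 99 = \left(13 - 2 \cdot 25 \left(-3 + 25\right)\right) 112 + 99 = \left(13 - 2 \cdot 25 \cdot 22\right) 112 + 99 = \left(13 - 1100\right) 112 + 99 = \left(-1087\right) 112 + 99 = -121744 + 99 = -121645$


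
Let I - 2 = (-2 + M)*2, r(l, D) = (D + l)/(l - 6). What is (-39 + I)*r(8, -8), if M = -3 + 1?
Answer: 0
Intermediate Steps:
M = -2
r(l, D) = (D + l)/(-6 + l)
I = -6 (I = 2 + (-2 - 2)*2 = 2 - 4*2 = 2 - 8 = -6)
(-39 + I)*r(8, -8) = (-39 - 6)*((-8 + 8)/(-6 + 8)) = -45*0/2 = -45*0 = 0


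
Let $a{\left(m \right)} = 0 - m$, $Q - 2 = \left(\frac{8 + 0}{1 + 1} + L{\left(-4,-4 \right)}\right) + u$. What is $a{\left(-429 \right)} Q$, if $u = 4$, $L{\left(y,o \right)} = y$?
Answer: $2574$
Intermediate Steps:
$Q = 6$ ($Q = 2 + \left(\left(\frac{8 + 0}{1 + 1} - 4\right) + 4\right) = 2 + \left(\left(\frac{8}{2} - 4\right) + 4\right) = 2 + \left(\left(8 \cdot \frac{1}{2} - 4\right) + 4\right) = 2 + \left(\left(4 - 4\right) + 4\right) = 2 + \left(0 + 4\right) = 2 + 4 = 6$)
$a{\left(m \right)} = - m$
$a{\left(-429 \right)} Q = \left(-1\right) \left(-429\right) 6 = 429 \cdot 6 = 2574$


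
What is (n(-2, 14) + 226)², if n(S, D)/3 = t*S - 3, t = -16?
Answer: 97969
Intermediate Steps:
n(S, D) = -9 - 48*S (n(S, D) = 3*(-16*S - 3) = 3*(-3 - 16*S) = -9 - 48*S)
(n(-2, 14) + 226)² = ((-9 - 48*(-2)) + 226)² = ((-9 + 96) + 226)² = (87 + 226)² = 313² = 97969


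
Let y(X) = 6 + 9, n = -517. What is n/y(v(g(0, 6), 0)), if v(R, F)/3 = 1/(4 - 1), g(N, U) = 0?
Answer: -517/15 ≈ -34.467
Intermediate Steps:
v(R, F) = 1 (v(R, F) = 3/(4 - 1) = 3/3 = 3*(⅓) = 1)
y(X) = 15
n/y(v(g(0, 6), 0)) = -517/15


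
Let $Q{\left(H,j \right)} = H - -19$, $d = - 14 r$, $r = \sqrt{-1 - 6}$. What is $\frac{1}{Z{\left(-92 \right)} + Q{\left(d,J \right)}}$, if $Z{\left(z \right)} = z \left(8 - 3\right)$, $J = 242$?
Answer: $\frac{i}{7 \left(- 63 i + 2 \sqrt{7}\right)} \approx -0.0022517 + 0.00018912 i$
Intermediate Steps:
$r = i \sqrt{7}$ ($r = \sqrt{-7} = i \sqrt{7} \approx 2.6458 i$)
$Z{\left(z \right)} = 5 z$ ($Z{\left(z \right)} = z 5 = 5 z$)
$d = - 14 i \sqrt{7} \approx - 37.041 i$
$Q{\left(H,j \right)} = 19 + H$ ($Q{\left(H,j \right)} = H + 19 = 19 + H$)
$\frac{1}{Z{\left(-92 \right)} + Q{\left(d,J \right)}} = \frac{1}{5 \left(-92\right) + \left(19 - 14 i \sqrt{7}\right)} = \frac{1}{-460 + \left(19 - 14 i \sqrt{7}\right)} = \frac{1}{-441 - 14 i \sqrt{7}}$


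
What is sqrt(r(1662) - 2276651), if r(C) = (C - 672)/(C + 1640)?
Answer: I*sqrt(6205696755206)/1651 ≈ 1508.9*I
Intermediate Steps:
r(C) = (-672 + C)/(1640 + C)
sqrt(r(1662) - 2276651) = sqrt((-672 + 1662)/(1640 + 1662) - 2276651) = sqrt(990/3302 - 2276651) = sqrt((1/3302)*990 - 2276651) = sqrt(495/1651 - 2276651) = sqrt(-3758750306/1651) = I*sqrt(6205696755206)/1651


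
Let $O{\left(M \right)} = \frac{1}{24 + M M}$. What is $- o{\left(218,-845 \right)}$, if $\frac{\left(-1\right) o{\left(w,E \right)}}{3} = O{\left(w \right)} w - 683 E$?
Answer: $\frac{41162422797}{23774} \approx 1.7314 \cdot 10^{6}$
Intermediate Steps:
$O{\left(M \right)} = \frac{1}{24 + M^{2}}$
$o{\left(w,E \right)} = 2049 E - \frac{3 w}{24 + w^{2}}$ ($o{\left(w,E \right)} = - 3 \left(\frac{w}{24 + w^{2}} - 683 E\right) = - 3 \left(- 683 E + \frac{w}{24 + w^{2}}\right) = 2049 E - \frac{3 w}{24 + w^{2}}$)
$- o{\left(218,-845 \right)} = - \frac{3 \left(\left(-1\right) 218 + 683 \left(-845\right) \left(24 + 218^{2}\right)\right)}{24 + 218^{2}} = - \frac{3 \left(-218 + 683 \left(-845\right) \left(24 + 47524\right)\right)}{24 + 47524} = - \frac{3 \left(-218 + 683 \left(-845\right) 47548\right)}{47548} = - \frac{3 \left(-218 - 27441614980\right)}{47548} = - \frac{3 \left(-27441615198\right)}{47548} = \left(-1\right) \left(- \frac{41162422797}{23774}\right) = \frac{41162422797}{23774}$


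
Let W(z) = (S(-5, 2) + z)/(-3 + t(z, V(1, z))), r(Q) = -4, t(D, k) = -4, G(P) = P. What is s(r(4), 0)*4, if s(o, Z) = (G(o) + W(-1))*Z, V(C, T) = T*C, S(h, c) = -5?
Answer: 0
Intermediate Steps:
V(C, T) = C*T
W(z) = 5/7 - z/7 (W(z) = (-5 + z)/(-3 - 4) = (-5 + z)/(-7) = (-5 + z)*(-⅐) = 5/7 - z/7)
s(o, Z) = Z*(6/7 + o) (s(o, Z) = (o + (5/7 - ⅐*(-1)))*Z = (o + (5/7 + ⅐))*Z = (o + 6/7)*Z = (6/7 + o)*Z = Z*(6/7 + o))
s(r(4), 0)*4 = ((⅐)*0*(6 + 7*(-4)))*4 = ((⅐)*0*(6 - 28))*4 = ((⅐)*0*(-22))*4 = 0*4 = 0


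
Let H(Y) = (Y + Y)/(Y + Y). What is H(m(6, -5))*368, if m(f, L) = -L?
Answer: 368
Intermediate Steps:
H(Y) = 1 (H(Y) = (2*Y)/((2*Y)) = (2*Y)*(1/(2*Y)) = 1)
H(m(6, -5))*368 = 1*368 = 368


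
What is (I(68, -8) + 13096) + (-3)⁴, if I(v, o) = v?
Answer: 13245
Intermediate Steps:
(I(68, -8) + 13096) + (-3)⁴ = (68 + 13096) + (-3)⁴ = 13164 + 81 = 13245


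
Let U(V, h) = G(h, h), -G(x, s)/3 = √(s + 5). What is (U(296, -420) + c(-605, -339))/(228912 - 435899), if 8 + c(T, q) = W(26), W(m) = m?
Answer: -18/206987 + 3*I*√415/206987 ≈ -8.6962e-5 + 0.00029526*I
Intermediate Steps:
G(x, s) = -3*√(5 + s) (G(x, s) = -3*√(s + 5) = -3*√(5 + s))
U(V, h) = -3*√(5 + h)
c(T, q) = 18 (c(T, q) = -8 + 26 = 18)
(U(296, -420) + c(-605, -339))/(228912 - 435899) = (-3*√(5 - 420) + 18)/(228912 - 435899) = (-3*I*√415 + 18)/(-206987) = (-3*I*√415 + 18)*(-1/206987) = (18 - 3*I*√415)*(-1/206987) = -18/206987 + 3*I*√415/206987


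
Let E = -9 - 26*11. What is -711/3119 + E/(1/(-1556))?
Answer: 1431682669/3119 ≈ 4.5902e+5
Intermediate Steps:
E = -295 (E = -9 - 286 = -295)
-711/3119 + E/(1/(-1556)) = -711/3119 - 295/(1/(-1556)) = -711*1/3119 - 295/(-1/1556) = -711/3119 - 295*(-1556) = -711/3119 + 459020 = 1431682669/3119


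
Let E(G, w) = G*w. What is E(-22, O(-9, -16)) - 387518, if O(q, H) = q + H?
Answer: -386968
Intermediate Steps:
O(q, H) = H + q
E(-22, O(-9, -16)) - 387518 = -22*(-16 - 9) - 387518 = -22*(-25) - 387518 = 550 - 387518 = -386968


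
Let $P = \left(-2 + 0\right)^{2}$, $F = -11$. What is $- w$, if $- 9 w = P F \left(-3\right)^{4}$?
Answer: $-396$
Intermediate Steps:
$P = 4$ ($P = \left(-2\right)^{2} = 4$)
$w = 396$ ($w = - \frac{4 \left(-11\right) \left(-3\right)^{4}}{9} = - \frac{\left(-44\right) 81}{9} = \left(- \frac{1}{9}\right) \left(-3564\right) = 396$)
$- w = \left(-1\right) 396 = -396$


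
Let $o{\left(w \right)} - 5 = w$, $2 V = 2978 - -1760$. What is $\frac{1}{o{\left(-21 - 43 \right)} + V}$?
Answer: $\frac{1}{2310} \approx 0.0004329$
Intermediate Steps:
$V = 2369$ ($V = \frac{2978 - -1760}{2} = \frac{2978 + 1760}{2} = \frac{1}{2} \cdot 4738 = 2369$)
$o{\left(w \right)} = 5 + w$
$\frac{1}{o{\left(-21 - 43 \right)} + V} = \frac{1}{\left(5 - 64\right) + 2369} = \frac{1}{-59 + 2369} = \frac{1}{2310}$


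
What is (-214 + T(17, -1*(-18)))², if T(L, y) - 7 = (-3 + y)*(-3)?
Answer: 63504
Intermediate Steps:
T(L, y) = 16 - 3*y (T(L, y) = 7 + (-3 + y)*(-3) = 7 + (9 - 3*y) = 16 - 3*y)
(-214 + T(17, -1*(-18)))² = (-214 + (16 - (-3)*(-18)))² = (-214 + (16 - 3*18))² = (-214 + (16 - 54))² = (-214 - 38)² = (-252)² = 63504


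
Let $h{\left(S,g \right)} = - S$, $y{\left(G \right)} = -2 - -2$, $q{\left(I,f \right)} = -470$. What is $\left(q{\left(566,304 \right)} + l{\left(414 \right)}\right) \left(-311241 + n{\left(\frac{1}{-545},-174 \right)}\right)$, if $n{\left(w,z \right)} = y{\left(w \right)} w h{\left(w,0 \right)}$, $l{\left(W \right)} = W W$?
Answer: $-53199179166$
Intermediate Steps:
$y{\left(G \right)} = 0$ ($y{\left(G \right)} = -2 + 2 = 0$)
$l{\left(W \right)} = W^{2}$
$n{\left(w,z \right)} = 0$ ($n{\left(w,z \right)} = 0 w \left(- w\right) = 0 \left(- w\right) = 0$)
$\left(q{\left(566,304 \right)} + l{\left(414 \right)}\right) \left(-311241 + n{\left(\frac{1}{-545},-174 \right)}\right) = \left(-470 + 414^{2}\right) \left(-311241 + 0\right) = \left(-470 + 171396\right) \left(-311241\right) = 170926 \left(-311241\right) = -53199179166$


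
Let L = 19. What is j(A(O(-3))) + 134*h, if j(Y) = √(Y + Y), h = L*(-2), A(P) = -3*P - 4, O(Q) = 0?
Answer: -5092 + 2*I*√2 ≈ -5092.0 + 2.8284*I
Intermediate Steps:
A(P) = -4 - 3*P
h = -38 (h = 19*(-2) = -38)
j(Y) = √2*√Y (j(Y) = √(2*Y) = √2*√Y)
j(A(O(-3))) + 134*h = √2*√(-4 - 3*0) + 134*(-38) = √2*√(-4 + 0) - 5092 = √2*√(-4) - 5092 = √2*(2*I) - 5092 = 2*I*√2 - 5092 = -5092 + 2*I*√2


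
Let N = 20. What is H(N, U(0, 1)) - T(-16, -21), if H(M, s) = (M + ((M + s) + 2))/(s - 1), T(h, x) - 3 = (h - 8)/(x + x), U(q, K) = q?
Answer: -319/7 ≈ -45.571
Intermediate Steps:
T(h, x) = 3 + (-8 + h)/(2*x) (T(h, x) = 3 + (h - 8)/(x + x) = 3 + (-8 + h)/((2*x)) = 3 + (-8 + h)*(1/(2*x)) = 3 + (-8 + h)/(2*x))
H(M, s) = (2 + s + 2*M)/(-1 + s) (H(M, s) = (M + (2 + M + s))/(-1 + s) = (2 + s + 2*M)/(-1 + s))
H(N, U(0, 1)) - T(-16, -21) = (2 + 0 + 2*20)/(-1 + 0) - (-8 - 16 + 6*(-21))/(2*(-21)) = (2 + 0 + 40)/(-1) - (-1)*(-8 - 16 - 126)/(2*21) = -1*42 - (-1)*(-150)/(2*21) = -42 - 1*25/7 = -42 - 25/7 = -319/7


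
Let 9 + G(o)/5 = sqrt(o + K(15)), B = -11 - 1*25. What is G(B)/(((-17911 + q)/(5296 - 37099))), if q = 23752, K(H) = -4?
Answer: 159015/649 - 106010*I*sqrt(10)/1947 ≈ 245.02 - 172.18*I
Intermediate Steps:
B = -36 (B = -11 - 25 = -36)
G(o) = -45 + 5*sqrt(-4 + o) (G(o) = -45 + 5*sqrt(o - 4) = -45 + 5*sqrt(-4 + o))
G(B)/(((-17911 + q)/(5296 - 37099))) = (-45 + 5*sqrt(-4 - 36))/(((-17911 + 23752)/(5296 - 37099))) = (-45 + 5*sqrt(-40))/((5841/(-31803))) = (-45 + 5*(2*I*sqrt(10)))/((5841*(-1/31803))) = (-45 + 10*I*sqrt(10))/(-1947/10601) = (-45 + 10*I*sqrt(10))*(-10601/1947) = 159015/649 - 106010*I*sqrt(10)/1947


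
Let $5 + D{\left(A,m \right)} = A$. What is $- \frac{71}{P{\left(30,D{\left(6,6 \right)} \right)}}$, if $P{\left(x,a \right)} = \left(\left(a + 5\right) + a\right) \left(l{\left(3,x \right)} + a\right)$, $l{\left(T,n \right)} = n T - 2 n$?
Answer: $- \frac{71}{217} \approx -0.32719$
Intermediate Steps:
$D{\left(A,m \right)} = -5 + A$
$l{\left(T,n \right)} = - 2 n + T n$ ($l{\left(T,n \right)} = T n - 2 n = - 2 n + T n$)
$P{\left(x,a \right)} = \left(5 + 2 a\right) \left(a + x\right)$ ($P{\left(x,a \right)} = \left(\left(a + 5\right) + a\right) \left(x \left(-2 + 3\right) + a\right) = \left(\left(5 + a\right) + a\right) \left(x 1 + a\right) = \left(5 + 2 a\right) \left(x + a\right) = \left(5 + 2 a\right) \left(a + x\right)$)
$- \frac{71}{P{\left(30,D{\left(6,6 \right)} \right)}} = - \frac{71}{2 \left(-5 + 6\right)^{2} + 5 \left(-5 + 6\right) + 5 \cdot 30 + 2 \left(-5 + 6\right) 30} = - \frac{71}{2 \cdot 1^{2} + 5 \cdot 1 + 150 + 2 \cdot 1 \cdot 30} = - \frac{71}{2 \cdot 1 + 5 + 150 + 60} = - \frac{71}{2 + 5 + 150 + 60} = - \frac{71}{217}$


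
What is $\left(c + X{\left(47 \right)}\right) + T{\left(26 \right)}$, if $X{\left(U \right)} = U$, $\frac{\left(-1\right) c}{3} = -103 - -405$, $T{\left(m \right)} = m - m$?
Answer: $-859$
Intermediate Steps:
$T{\left(m \right)} = 0$
$c = -906$ ($c = - 3 \left(-103 - -405\right) = - 3 \left(-103 + 405\right) = \left(-3\right) 302 = -906$)
$\left(c + X{\left(47 \right)}\right) + T{\left(26 \right)} = \left(-906 + 47\right) + 0 = -859 + 0 = -859$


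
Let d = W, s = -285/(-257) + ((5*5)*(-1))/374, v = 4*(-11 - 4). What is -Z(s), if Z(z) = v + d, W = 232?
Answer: -172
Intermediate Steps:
v = -60 (v = 4*(-15) = -60)
s = 100165/96118 (s = -285*(-1/257) + (25*(-1))*(1/374) = 285/257 - 25*1/374 = 285/257 - 25/374 = 100165/96118 ≈ 1.0421)
d = 232
Z(z) = 172 (Z(z) = -60 + 232 = 172)
-Z(s) = -1*172 = -172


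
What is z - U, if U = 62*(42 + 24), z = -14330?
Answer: -18422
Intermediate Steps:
U = 4092 (U = 62*66 = 4092)
z - U = -14330 - 1*4092 = -14330 - 4092 = -18422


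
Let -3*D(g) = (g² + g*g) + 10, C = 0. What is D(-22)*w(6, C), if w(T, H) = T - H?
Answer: -1956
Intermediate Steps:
D(g) = -10/3 - 2*g²/3 (D(g) = -((g² + g*g) + 10)/3 = -((g² + g²) + 10)/3 = -(2*g² + 10)/3 = -(10 + 2*g²)/3 = -10/3 - 2*g²/3)
D(-22)*w(6, C) = (-10/3 - ⅔*(-22)²)*(6 - 1*0) = (-10/3 - ⅔*484)*(6 + 0) = (-10/3 - 968/3)*6 = -326*6 = -1956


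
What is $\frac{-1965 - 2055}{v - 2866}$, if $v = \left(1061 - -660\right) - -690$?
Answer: $\frac{804}{91} \approx 8.8352$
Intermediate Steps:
$v = 2411$ ($v = \left(1061 + 660\right) + 690 = 1721 + 690 = 2411$)
$\frac{-1965 - 2055}{v - 2866} = \frac{-1965 - 2055}{2411 - 2866} = - \frac{4020}{-455} = \left(-4020\right) \left(- \frac{1}{455}\right) = \frac{804}{91}$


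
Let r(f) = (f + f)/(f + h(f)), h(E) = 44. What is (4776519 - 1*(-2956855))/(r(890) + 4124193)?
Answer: 3611485658/1925999021 ≈ 1.8751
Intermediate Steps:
r(f) = 2*f/(44 + f) (r(f) = (f + f)/(f + 44) = (2*f)/(44 + f) = 2*f/(44 + f))
(4776519 - 1*(-2956855))/(r(890) + 4124193) = (4776519 - 1*(-2956855))/(2*890/(44 + 890) + 4124193) = (4776519 + 2956855)/(2*890/934 + 4124193) = 7733374/(2*890*(1/934) + 4124193) = 7733374/(890/467 + 4124193) = 7733374/(1925999021/467) = 7733374*(467/1925999021) = 3611485658/1925999021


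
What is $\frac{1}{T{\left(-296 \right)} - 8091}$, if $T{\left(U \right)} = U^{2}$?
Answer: $\frac{1}{79525} \approx 1.2575 \cdot 10^{-5}$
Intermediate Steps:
$\frac{1}{T{\left(-296 \right)} - 8091} = \frac{1}{\left(-296\right)^{2} - 8091} = \frac{1}{87616 - 8091} = \frac{1}{79525}$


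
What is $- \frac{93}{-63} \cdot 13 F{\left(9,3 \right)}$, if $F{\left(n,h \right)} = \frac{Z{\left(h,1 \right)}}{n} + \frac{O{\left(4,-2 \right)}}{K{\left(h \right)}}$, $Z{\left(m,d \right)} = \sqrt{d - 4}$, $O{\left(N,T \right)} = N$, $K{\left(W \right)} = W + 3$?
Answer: $\frac{806}{63} + \frac{403 i \sqrt{3}}{189} \approx 12.794 + 3.6932 i$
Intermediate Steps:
$K{\left(W \right)} = 3 + W$
$Z{\left(m,d \right)} = \sqrt{-4 + d}$
$F{\left(n,h \right)} = \frac{4}{3 + h} + \frac{i \sqrt{3}}{n}$ ($F{\left(n,h \right)} = \frac{\sqrt{-4 + 1}}{n} + \frac{4}{3 + h} = \frac{\sqrt{-3}}{n} + \frac{4}{3 + h} = \frac{i \sqrt{3}}{n} + \frac{4}{3 + h} = \frac{4}{3 + h} + \frac{i \sqrt{3}}{n}$)
$- \frac{93}{-63} \cdot 13 F{\left(9,3 \right)} = - \frac{93}{-63} \cdot 13 \frac{4 \cdot 9 + i \sqrt{3} \left(3 + 3\right)}{9 \left(3 + 3\right)} = \left(-93\right) \left(- \frac{1}{63}\right) 13 \frac{36 + i \sqrt{3} \cdot 6}{9 \cdot 6} = \frac{31}{21} \cdot 13 \cdot \frac{1}{9} \cdot \frac{1}{6} \left(36 + 6 i \sqrt{3}\right) = \frac{403 \left(\frac{2}{3} + \frac{i \sqrt{3}}{9}\right)}{21} = \frac{806}{63} + \frac{403 i \sqrt{3}}{189}$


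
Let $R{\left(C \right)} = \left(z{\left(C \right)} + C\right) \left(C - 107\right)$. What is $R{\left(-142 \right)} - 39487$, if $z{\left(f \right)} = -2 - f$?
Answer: $-38989$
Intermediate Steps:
$R{\left(C \right)} = 214 - 2 C$ ($R{\left(C \right)} = \left(\left(-2 - C\right) + C\right) \left(C - 107\right) = - 2 \left(-107 + C\right) = 214 - 2 C$)
$R{\left(-142 \right)} - 39487 = \left(214 - -284\right) - 39487 = \left(214 + 284\right) - 39487 = 498 - 39487 = -38989$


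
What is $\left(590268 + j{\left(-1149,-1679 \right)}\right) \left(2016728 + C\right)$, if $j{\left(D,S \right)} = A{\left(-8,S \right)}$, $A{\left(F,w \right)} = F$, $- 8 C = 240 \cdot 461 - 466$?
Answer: $1182264956125$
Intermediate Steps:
$C = - \frac{55087}{4}$ ($C = - \frac{240 \cdot 461 - 466}{8} = - \frac{110640 - 466}{8} = \left(- \frac{1}{8}\right) 110174 = - \frac{55087}{4} \approx -13772.0$)
$j{\left(D,S \right)} = -8$
$\left(590268 + j{\left(-1149,-1679 \right)}\right) \left(2016728 + C\right) = \left(590268 - 8\right) \left(2016728 - \frac{55087}{4}\right) = 590260 \cdot \frac{8011825}{4} = 1182264956125$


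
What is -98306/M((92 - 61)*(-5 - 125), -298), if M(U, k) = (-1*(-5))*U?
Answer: 3781/775 ≈ 4.8787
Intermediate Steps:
M(U, k) = 5*U
-98306/M((92 - 61)*(-5 - 125), -298) = -98306*1/(5*(-5 - 125)*(92 - 61)) = -98306/(5*(31*(-130))) = -98306/(5*(-4030)) = -98306/(-20150) = -98306*(-1/20150) = 3781/775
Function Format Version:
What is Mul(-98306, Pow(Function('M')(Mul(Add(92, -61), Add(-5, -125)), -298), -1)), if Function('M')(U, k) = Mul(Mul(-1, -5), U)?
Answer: Rational(3781, 775) ≈ 4.8787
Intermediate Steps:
Function('M')(U, k) = Mul(5, U)
Mul(-98306, Pow(Function('M')(Mul(Add(92, -61), Add(-5, -125)), -298), -1)) = Mul(-98306, Pow(Mul(5, Mul(Add(92, -61), Add(-5, -125))), -1)) = Mul(-98306, Pow(Mul(5, Mul(31, -130)), -1)) = Mul(-98306, Pow(Mul(5, -4030), -1)) = Mul(-98306, Pow(-20150, -1)) = Mul(-98306, Rational(-1, 20150)) = Rational(3781, 775)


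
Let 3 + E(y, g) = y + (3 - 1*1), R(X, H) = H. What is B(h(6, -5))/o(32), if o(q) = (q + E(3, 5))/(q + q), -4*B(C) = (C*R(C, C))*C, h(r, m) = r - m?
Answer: -10648/17 ≈ -626.35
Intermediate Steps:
E(y, g) = -1 + y (E(y, g) = -3 + (y + (3 - 1*1)) = -3 + (y + (3 - 1)) = -3 + (y + 2) = -3 + (2 + y) = -1 + y)
B(C) = -C³/4 (B(C) = -C*C*C/4 = -C²*C/4 = -C³/4)
o(q) = (2 + q)/(2*q) (o(q) = (q + (-1 + 3))/(q + q) = (q + 2)/((2*q)) = (2 + q)*(1/(2*q)) = (2 + q)/(2*q))
B(h(6, -5))/o(32) = (-(6 - 1*(-5))³/4)/(((½)*(2 + 32)/32)) = (-(6 + 5)³/4)/(((½)*(1/32)*34)) = (-¼*11³)/(17/32) = -¼*1331*(32/17) = -1331/4*32/17 = -10648/17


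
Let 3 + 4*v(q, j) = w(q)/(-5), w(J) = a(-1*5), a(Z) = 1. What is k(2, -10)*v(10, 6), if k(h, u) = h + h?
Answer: -16/5 ≈ -3.2000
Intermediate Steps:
w(J) = 1
k(h, u) = 2*h
v(q, j) = -⅘ (v(q, j) = -¾ + (1/(-5))/4 = -¾ + (1*(-⅕))/4 = -¾ + (¼)*(-⅕) = -¾ - 1/20 = -⅘)
k(2, -10)*v(10, 6) = (2*2)*(-⅘) = 4*(-⅘) = -16/5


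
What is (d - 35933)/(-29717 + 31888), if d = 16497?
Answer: -19436/2171 ≈ -8.9526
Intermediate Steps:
(d - 35933)/(-29717 + 31888) = (16497 - 35933)/(-29717 + 31888) = -19436/2171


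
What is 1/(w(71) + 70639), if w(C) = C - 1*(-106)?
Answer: 1/70816 ≈ 1.4121e-5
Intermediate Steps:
w(C) = 106 + C (w(C) = C + 106 = 106 + C)
1/(w(71) + 70639) = 1/((106 + 71) + 70639) = 1/(177 + 70639) = 1/70816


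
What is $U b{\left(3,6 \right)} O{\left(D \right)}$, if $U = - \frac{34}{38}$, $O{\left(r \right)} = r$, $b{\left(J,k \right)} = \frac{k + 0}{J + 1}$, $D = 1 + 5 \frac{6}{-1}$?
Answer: $\frac{1479}{38} \approx 38.921$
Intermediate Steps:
$D = -29$ ($D = 1 + 5 \cdot 6 \left(-1\right) = 1 + 5 \left(-6\right) = 1 - 30 = -29$)
$b{\left(J,k \right)} = \frac{k}{1 + J}$
$U = - \frac{17}{19}$ ($U = \left(-34\right) \frac{1}{38} = - \frac{17}{19} \approx -0.89474$)
$U b{\left(3,6 \right)} O{\left(D \right)} = - \frac{17 \frac{6}{1 + 3}}{19} \left(-29\right) = - \frac{17 \cdot \frac{6}{4}}{19} \left(-29\right) = - \frac{17 \cdot 6 \cdot \frac{1}{4}}{19} \left(-29\right) = \left(- \frac{17}{19}\right) \frac{3}{2} \left(-29\right) = \left(- \frac{51}{38}\right) \left(-29\right) = \frac{1479}{38}$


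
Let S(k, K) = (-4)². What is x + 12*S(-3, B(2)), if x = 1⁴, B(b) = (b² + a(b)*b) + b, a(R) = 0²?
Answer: 193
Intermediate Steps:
a(R) = 0
B(b) = b + b² (B(b) = (b² + 0*b) + b = (b² + 0) + b = b² + b = b + b²)
S(k, K) = 16
x = 1
x + 12*S(-3, B(2)) = 1 + 12*16 = 1 + 192 = 193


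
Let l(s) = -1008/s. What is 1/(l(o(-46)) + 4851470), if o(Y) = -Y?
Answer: 23/111583306 ≈ 2.0612e-7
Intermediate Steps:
1/(l(o(-46)) + 4851470) = 1/(-1008/((-1*(-46))) + 4851470) = 1/(-1008/46 + 4851470) = 1/(-1008*1/46 + 4851470) = 1/(-504/23 + 4851470) = 1/(111583306/23) = 23/111583306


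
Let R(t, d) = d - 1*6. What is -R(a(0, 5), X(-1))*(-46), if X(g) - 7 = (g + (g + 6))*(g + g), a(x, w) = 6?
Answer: -322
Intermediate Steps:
X(g) = 7 + 2*g*(6 + 2*g) (X(g) = 7 + (g + (g + 6))*(g + g) = 7 + (g + (6 + g))*(2*g) = 7 + (6 + 2*g)*(2*g) = 7 + 2*g*(6 + 2*g))
R(t, d) = -6 + d (R(t, d) = d - 6 = -6 + d)
-R(a(0, 5), X(-1))*(-46) = -(-6 + (7 + 4*(-1)**2 + 12*(-1)))*(-46) = -(-6 + (7 + 4*1 - 12))*(-46) = -(-6 + (7 + 4 - 12))*(-46) = -(-6 - 1)*(-46) = -1*(-7)*(-46) = 7*(-46) = -322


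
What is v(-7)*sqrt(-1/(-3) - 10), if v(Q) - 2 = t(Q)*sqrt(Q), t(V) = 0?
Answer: 2*I*sqrt(87)/3 ≈ 6.2183*I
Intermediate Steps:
v(Q) = 2 (v(Q) = 2 + 0*sqrt(Q) = 2 + 0 = 2)
v(-7)*sqrt(-1/(-3) - 10) = 2*sqrt(-1/(-3) - 10) = 2*sqrt(-1*(-1/3) - 10) = 2*sqrt(1/3 - 10) = 2*sqrt(-29/3) = 2*(I*sqrt(87)/3) = 2*I*sqrt(87)/3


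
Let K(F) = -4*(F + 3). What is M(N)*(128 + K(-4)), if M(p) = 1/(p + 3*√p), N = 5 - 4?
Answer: 33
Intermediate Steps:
N = 1
K(F) = -12 - 4*F (K(F) = -4*(3 + F) = -12 - 4*F)
M(N)*(128 + K(-4)) = (128 + (-12 - 4*(-4)))/(1 + 3*√1) = (128 + (-12 + 16))/(1 + 3*1) = (128 + 4)/(1 + 3) = 132/4 = (¼)*132 = 33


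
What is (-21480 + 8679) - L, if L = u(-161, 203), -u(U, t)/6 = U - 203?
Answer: -14985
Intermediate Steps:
u(U, t) = 1218 - 6*U (u(U, t) = -6*(U - 203) = -6*(-203 + U) = 1218 - 6*U)
L = 2184 (L = 1218 - 6*(-161) = 1218 + 966 = 2184)
(-21480 + 8679) - L = (-21480 + 8679) - 1*2184 = -12801 - 2184 = -14985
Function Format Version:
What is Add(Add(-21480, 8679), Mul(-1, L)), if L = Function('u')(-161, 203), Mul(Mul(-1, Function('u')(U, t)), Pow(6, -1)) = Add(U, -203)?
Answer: -14985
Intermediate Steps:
Function('u')(U, t) = Add(1218, Mul(-6, U)) (Function('u')(U, t) = Mul(-6, Add(U, -203)) = Mul(-6, Add(-203, U)) = Add(1218, Mul(-6, U)))
L = 2184 (L = Add(1218, Mul(-6, -161)) = Add(1218, 966) = 2184)
Add(Add(-21480, 8679), Mul(-1, L)) = Add(Add(-21480, 8679), Mul(-1, 2184)) = Add(-12801, -2184) = -14985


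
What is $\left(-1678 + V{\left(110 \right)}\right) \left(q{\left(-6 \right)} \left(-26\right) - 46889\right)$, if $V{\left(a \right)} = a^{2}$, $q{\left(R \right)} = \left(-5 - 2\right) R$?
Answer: $-500057982$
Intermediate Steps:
$q{\left(R \right)} = - 7 R$
$\left(-1678 + V{\left(110 \right)}\right) \left(q{\left(-6 \right)} \left(-26\right) - 46889\right) = \left(-1678 + 110^{2}\right) \left(\left(-7\right) \left(-6\right) \left(-26\right) - 46889\right) = \left(-1678 + 12100\right) \left(42 \left(-26\right) - 46889\right) = 10422 \left(-1092 - 46889\right) = 10422 \left(-47981\right) = -500057982$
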